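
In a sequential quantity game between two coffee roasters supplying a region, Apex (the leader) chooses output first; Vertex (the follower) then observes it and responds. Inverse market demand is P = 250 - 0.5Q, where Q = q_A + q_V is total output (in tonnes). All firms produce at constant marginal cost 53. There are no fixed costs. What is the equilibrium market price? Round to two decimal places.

Solve by backward induction. Given q_A, the follower Vertex maximises π_V = (250 - (1/2)q_A - (1/2)q_V)q_V - 53q_V.
Setting the follower's marginal profit to zero, 197 - (1/2)q_A - q_V = 0, i.e. q_V = (197 - (1/2)q_A).
The leader anticipates this reaction. Substituting into P = 250 - 0.5Q gives P = 303/2 - (1/4)q_A, so π_A = (303/2 - (1/4)q_A)q_A - 53q_A.
Maximising: ∂π_A/∂q_A = 197/2 - (1/2)q_A = 0, giving q_A = 197.
Then q_V = (197 - (1/2)·197) = 197/2.
Total output Q = 591/2, so price P = 250 - (1/2)·(591/2) = 409/4.

102.25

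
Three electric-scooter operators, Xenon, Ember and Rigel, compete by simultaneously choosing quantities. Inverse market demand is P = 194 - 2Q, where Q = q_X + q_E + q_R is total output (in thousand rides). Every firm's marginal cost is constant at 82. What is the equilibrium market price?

Each firm earns π_i = (194 - 2Q)q_i - 82q_i.
First-order condition (treating rivals' output as given): 112 - 4q_i - 2·Σ_{j≠i} q_j = 0.
With identical firms every q_j equals q_i, so Σ_{j≠i} q_j = 2q_i and 112 = 8q_i, giving q_i = 14.
Total output Q = 42, so price P = 194 - 2·42 = 110.

110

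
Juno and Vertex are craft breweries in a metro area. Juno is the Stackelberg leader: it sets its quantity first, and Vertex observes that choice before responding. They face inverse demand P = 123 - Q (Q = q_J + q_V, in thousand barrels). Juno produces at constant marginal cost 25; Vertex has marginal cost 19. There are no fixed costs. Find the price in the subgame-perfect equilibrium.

48

Solve by backward induction. Given q_J, the follower Vertex maximises π_V = (123 - q_J - q_V)q_V - 19q_V.
Setting the follower's marginal profit to zero, 104 - q_J - 2q_V = 0, i.e. q_V = (104 - q_J)/2.
Juno substitutes q_V(q_J) into its own profit: π_J = q_J(123 - q_J - (104 - q_J)/2) - 25q_J = (71 - (1/2)q_J)q_J - 25q_J.
Leader FOC: 46 - q_J = 0, so q_J = 46.
Then q_V = (104 - 46)/2 = 29.
Total output Q = 75, so price P = 123 - 75 = 48.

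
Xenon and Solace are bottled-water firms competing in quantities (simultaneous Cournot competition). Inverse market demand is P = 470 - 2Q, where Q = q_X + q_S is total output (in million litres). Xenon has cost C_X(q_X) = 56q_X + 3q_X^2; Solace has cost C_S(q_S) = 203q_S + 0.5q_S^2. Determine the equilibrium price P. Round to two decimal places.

Xenon's profit: π_X = (470 - 2Q)q_X - (56q_X + 3q_X²). Setting ∂π_X/∂q_X = 0: 414 - 10q_X - 2(q_S) = 0.
Solace's profit: π_S = (470 - 2Q)q_S - (203q_S + (1/2)q_S²). Setting ∂π_S/∂q_S = 0: 267 - 5q_S - 2(q_X) = 0.
So q_X = (414 - 2q_S)/10 and q_S = (267 - 2q_X)/5.
Substituting one into the other gives q_X = 768/23 and q_S = 921/23.
Total output Q = 1689/23, so price P = 470 - 2·(1689/23) = 323.1304.

323.13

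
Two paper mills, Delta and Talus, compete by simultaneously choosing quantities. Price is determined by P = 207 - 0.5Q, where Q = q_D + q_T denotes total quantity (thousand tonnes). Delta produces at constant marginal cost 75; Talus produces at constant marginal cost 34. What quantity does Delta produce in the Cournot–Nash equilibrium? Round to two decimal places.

60.67

Delta's profit: π_D = (207 - 0.5Q)q_D - (75q_D). Setting ∂π_D/∂q_D = 0: 132 - q_D - (1/2)(q_T) = 0.
Talus's profit: π_T = (207 - 0.5Q)q_T - (34q_T). Setting ∂π_T/∂q_T = 0: 173 - q_T - (1/2)(q_D) = 0.
Rearranging gives the reaction functions q_D = (132 - (1/2)q_T) and q_T = (173 - (1/2)q_D).
Substituting one into the other gives q_D = 182/3 and q_T = 428/3.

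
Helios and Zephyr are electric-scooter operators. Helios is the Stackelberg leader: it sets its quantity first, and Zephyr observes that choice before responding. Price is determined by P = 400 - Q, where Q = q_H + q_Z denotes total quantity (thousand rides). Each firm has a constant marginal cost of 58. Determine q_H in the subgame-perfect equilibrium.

Solve by backward induction. Given q_H, the follower Zephyr maximises π_Z = (400 - q_H - q_Z)q_Z - 58q_Z.
∂π_Z/∂q_Z = 342 - q_H - 2q_Z = 0 gives the reaction function q_Z = (342 - q_H)/2.
The leader anticipates this reaction. Substituting into P = 400 - Q gives P = 229 - (1/2)q_H, so π_H = (229 - (1/2)q_H)q_H - 58q_H.
Maximising: ∂π_H/∂q_H = 171 - q_H = 0, giving q_H = 171.
Then q_Z = (342 - 171)/2 = 171/2.

171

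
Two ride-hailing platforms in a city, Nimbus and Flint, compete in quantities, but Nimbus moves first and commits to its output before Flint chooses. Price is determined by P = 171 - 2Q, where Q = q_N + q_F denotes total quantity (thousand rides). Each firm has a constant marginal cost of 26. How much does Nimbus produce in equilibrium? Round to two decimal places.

The follower Flint best-responds to any q_N: π_F = (171 - 2Q)q_F - 26q_F.
Setting the follower's marginal profit to zero, 145 - 2q_N - 4q_F = 0, i.e. q_F = (145 - 2q_N)/4.
The leader anticipates this reaction. Substituting into P = 171 - 2Q gives P = 197/2 - q_N, so π_N = (197/2 - q_N)q_N - 26q_N.
The leader's first-order condition 145/2 - 2q_N = 0 yields q_N = 145/4.
Then q_F = (145 - 2·(145/4))/4 = 145/8.

36.25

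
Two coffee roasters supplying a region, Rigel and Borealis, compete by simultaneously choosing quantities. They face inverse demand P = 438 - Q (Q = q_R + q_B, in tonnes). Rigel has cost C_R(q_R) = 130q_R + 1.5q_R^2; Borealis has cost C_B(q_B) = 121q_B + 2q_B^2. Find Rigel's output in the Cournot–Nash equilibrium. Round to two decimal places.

52.79

Rigel's profit: π_R = (438 - Q)q_R - (130q_R + (3/2)q_R²). Setting ∂π_R/∂q_R = 0: 308 - 5q_R - (q_B) = 0.
Borealis's profit: π_B = (438 - Q)q_B - (121q_B + 2q_B²). Setting ∂π_B/∂q_B = 0: 317 - 6q_B - (q_R) = 0.
Rearranging gives the reaction functions q_R = (308 - q_B)/5 and q_B = (317 - q_R)/6.
Substituting one into the other gives q_R = 1531/29 and q_B = 1277/29.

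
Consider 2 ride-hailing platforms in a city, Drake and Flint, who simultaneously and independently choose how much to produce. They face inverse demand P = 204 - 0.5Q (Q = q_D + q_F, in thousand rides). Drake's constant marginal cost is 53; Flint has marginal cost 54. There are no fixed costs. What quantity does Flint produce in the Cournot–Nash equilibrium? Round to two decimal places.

99.33

Drake's profit: π_D = (204 - 0.5Q)q_D - (53q_D). Setting ∂π_D/∂q_D = 0: 151 - q_D - (1/2)(q_F) = 0.
Flint's profit: π_F = (204 - 0.5Q)q_F - (54q_F). Setting ∂π_F/∂q_F = 0: 150 - q_F - (1/2)(q_D) = 0.
Rearranging gives the reaction functions q_D = (151 - (1/2)q_F) and q_F = (150 - (1/2)q_D).
Substituting one into the other gives q_D = 304/3 and q_F = 298/3.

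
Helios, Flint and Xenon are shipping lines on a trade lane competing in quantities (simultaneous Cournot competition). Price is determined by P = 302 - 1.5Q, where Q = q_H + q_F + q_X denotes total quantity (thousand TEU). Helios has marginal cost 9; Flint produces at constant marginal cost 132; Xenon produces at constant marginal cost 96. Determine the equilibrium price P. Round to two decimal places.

Helios's profit: π_H = (302 - 1.5Q)q_H - (9q_H). Setting ∂π_H/∂q_H = 0: 293 - 3q_H - (3/2)(q_F + q_X) = 0.
Flint's first-order condition: 170 - 3q_F - (3/2)(q_H + q_X) = 0.
Xenon's first-order condition: 206 - 3q_X - (3/2)(q_H + q_F) = 0.
Summing all 3 equations gives 669 − 6Q = 0, hence Q = 223/2.
Back-substituting: q_H = (293 − 669/4)/(3/2) = 503/6, q_F = (170 − 669/4)/(3/2) = 11/6, q_X = (206 − 669/4)/(3/2) = 155/6.
Total output Q = 223/2, so price P = 302 - (3/2)·(223/2) = 539/4.

134.75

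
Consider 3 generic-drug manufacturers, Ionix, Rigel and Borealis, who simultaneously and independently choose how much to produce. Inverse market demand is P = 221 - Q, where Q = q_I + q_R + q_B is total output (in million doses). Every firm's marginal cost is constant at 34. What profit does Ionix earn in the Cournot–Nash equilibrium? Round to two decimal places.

A representative firm's profit is π_i = q_i(221 - Q) - 34q_i.
Setting ∂π_i/∂q_i = 0 with rivals' quantities fixed: 187 - 2q_i - Σ_{j≠i} q_j = 0.
With identical firms every q_j equals q_i, so Σ_{j≠i} q_j = 2q_i and 187 = 4q_i, giving q_i = 187/4.
Price P = 221 - 561/4 = 323/4.
Ionix's profit: (323/4 - 34)·(187/4) = 2185.5625.

2185.56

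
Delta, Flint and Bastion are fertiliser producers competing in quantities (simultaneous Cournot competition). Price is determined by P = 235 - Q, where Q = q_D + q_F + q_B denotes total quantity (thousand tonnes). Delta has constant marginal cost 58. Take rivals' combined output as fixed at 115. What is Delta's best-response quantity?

31

With rivals' combined output fixed at 115, Delta's profit is π_D = (235 - 115 - q_D)q_D - (58q_D) = (120 - q_D)q_D - (58q_D).
∂π_D/∂q_D = 62 - 2q_D = 0, so q_D = 31.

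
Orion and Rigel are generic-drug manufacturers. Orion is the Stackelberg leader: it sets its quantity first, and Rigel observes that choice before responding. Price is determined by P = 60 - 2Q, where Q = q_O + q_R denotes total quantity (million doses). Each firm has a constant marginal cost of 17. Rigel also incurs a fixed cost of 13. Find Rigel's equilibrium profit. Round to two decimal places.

The follower Rigel best-responds to any q_O: π_R = (60 - 2Q)q_R - 17q_R.
∂π_R/∂q_R = 43 - 2q_O - 4q_R = 0 gives the reaction function q_R = (43 - 2q_O)/4.
The leader anticipates this reaction. Substituting into P = 60 - 2Q gives P = 77/2 - q_O, so π_O = (77/2 - q_O)q_O - 17q_O.
The leader's first-order condition 43/2 - 2q_O = 0 yields q_O = 43/4.
Then q_R = (43 - 2·(43/4))/4 = 43/8.
Price P = 60 - 2·(129/8) = 111/4.
Rigel's profit: (111/4 - 17)·(43/8) - 13 = 1433/32.

44.78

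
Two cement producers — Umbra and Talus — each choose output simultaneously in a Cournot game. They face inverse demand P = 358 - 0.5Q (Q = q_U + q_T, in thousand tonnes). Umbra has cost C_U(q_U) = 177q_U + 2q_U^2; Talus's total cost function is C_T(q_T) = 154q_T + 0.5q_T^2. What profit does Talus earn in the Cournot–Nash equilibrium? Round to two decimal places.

Umbra's profit: π_U = (358 - 0.5Q)q_U - (177q_U + 2q_U²). Setting ∂π_U/∂q_U = 0: 181 - 5q_U - (1/2)(q_T) = 0.
Talus's profit: π_T = (358 - 0.5Q)q_T - (154q_T + (1/2)q_T²). Setting ∂π_T/∂q_T = 0: 204 - 2q_T - (1/2)(q_U) = 0.
Best responses: q_U = (181 - (1/2)q_T)/5, q_T = (204 - (1/2)q_U)/2.
Solving the pair: q_U = 80/3, q_T = 286/3.
Price P = 358 - (1/2)·122 = 297.
Talus's profit: 297·(286/3) - 154·(286/3) - (1/2)(286/3)² = 9088.4444.

9088.44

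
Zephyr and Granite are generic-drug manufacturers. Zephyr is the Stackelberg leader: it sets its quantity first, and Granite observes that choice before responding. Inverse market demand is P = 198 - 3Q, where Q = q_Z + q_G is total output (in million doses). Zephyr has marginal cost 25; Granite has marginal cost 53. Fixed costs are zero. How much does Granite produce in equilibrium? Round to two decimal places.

The follower Granite best-responds to any q_Z: π_G = (198 - 3Q)q_G - 53q_G.
Setting the follower's marginal profit to zero, 145 - 3q_Z - 6q_G = 0, i.e. q_G = (145 - 3q_Z)/6.
The leader anticipates this reaction. Substituting into P = 198 - 3Q gives P = 251/2 - (3/2)q_Z, so π_Z = (251/2 - (3/2)q_Z)q_Z - 25q_Z.
Maximising: ∂π_Z/∂q_Z = 201/2 - 3q_Z = 0, giving q_Z = 67/2.
Then q_G = (145 - 3·(67/2))/6 = 89/12.

7.42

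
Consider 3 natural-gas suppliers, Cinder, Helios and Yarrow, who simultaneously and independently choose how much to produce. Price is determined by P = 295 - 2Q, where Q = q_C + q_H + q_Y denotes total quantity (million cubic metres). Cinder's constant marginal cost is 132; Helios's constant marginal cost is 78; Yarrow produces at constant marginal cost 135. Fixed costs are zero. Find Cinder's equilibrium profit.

392

Cinder's profit: π_C = (295 - 2Q)q_C - (132q_C). Setting ∂π_C/∂q_C = 0: 163 - 4q_C - 2(q_H + q_Y) = 0.
Helios's profit: π_H = (295 - 2Q)q_H - (78q_H). Setting ∂π_H/∂q_H = 0: 217 - 4q_H - 2(q_C + q_Y) = 0.
Yarrow's first-order condition: 160 - 4q_Y - 2(q_C + q_H) = 0.
Adding the 3 conditions: 540 − 4Q − 4Q = 0, i.e. Q = 135/2.
Back-substituting: q_C = (163 − 135)/2 = 14, q_H = (217 − 135)/2 = 41, q_Y = (160 − 135)/2 = 25/2.
Price P = 295 - 2·(135/2) = 160.
Cinder's profit: (160 - 132)·14 = 392.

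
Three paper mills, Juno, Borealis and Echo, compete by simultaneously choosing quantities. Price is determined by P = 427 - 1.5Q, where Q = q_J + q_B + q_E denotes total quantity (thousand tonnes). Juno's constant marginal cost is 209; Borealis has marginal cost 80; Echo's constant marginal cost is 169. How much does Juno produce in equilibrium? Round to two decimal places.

8.17

Juno's profit: π_J = (427 - 1.5Q)q_J - (209q_J). Setting ∂π_J/∂q_J = 0: 218 - 3q_J - (3/2)(q_B + q_E) = 0.
Borealis's profit: π_B = (427 - 1.5Q)q_B - (80q_B). Setting ∂π_B/∂q_B = 0: 347 - 3q_B - (3/2)(q_J + q_E) = 0.
Echo's first-order condition: 258 - 3q_E - (3/2)(q_J + q_B) = 0.
Summing all 3 equations gives 823 − 6Q = 0, hence Q = 823/6.
Back-substituting: q_J = (218 − 823/4)/(3/2) = 49/6, q_B = (347 − 823/4)/(3/2) = 565/6, q_E = (258 − 823/4)/(3/2) = 209/6.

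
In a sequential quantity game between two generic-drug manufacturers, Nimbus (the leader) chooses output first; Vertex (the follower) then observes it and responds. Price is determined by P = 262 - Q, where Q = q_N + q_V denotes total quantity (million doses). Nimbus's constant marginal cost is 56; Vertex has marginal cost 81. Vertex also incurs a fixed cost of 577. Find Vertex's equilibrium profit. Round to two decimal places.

Solve by backward induction. Given q_N, the follower Vertex maximises π_V = (262 - q_N - q_V)q_V - 81q_V.
Follower FOC: 181 - q_N - 2q_V = 0, so q_V(q_N) = (181 - q_N)/2.
The leader anticipates this reaction. Substituting into P = 262 - Q gives P = 343/2 - (1/2)q_N, so π_N = (343/2 - (1/2)q_N)q_N - 56q_N.
Maximising: ∂π_N/∂q_N = 231/2 - q_N = 0, giving q_N = 231/2.
Then q_V = (181 - 231/2)/2 = 131/4.
Price P = 262 - 593/4 = 455/4.
Vertex's profit: (455/4 - 81)·(131/4) - 577 = 495.5625.

495.56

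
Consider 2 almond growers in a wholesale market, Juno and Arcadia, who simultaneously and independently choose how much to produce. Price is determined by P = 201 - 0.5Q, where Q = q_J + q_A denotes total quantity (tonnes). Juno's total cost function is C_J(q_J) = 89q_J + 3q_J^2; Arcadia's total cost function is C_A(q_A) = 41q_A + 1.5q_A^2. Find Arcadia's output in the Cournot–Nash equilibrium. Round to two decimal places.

38.34

Juno's profit: π_J = (201 - 0.5Q)q_J - (89q_J + 3q_J²). Setting ∂π_J/∂q_J = 0: 112 - 7q_J - (1/2)(q_A) = 0.
Arcadia's profit: π_A = (201 - 0.5Q)q_A - (41q_A + (3/2)q_A²). Setting ∂π_A/∂q_A = 0: 160 - 4q_A - (1/2)(q_J) = 0.
Best responses: q_J = (112 - (1/2)q_A)/7, q_A = (160 - (1/2)q_J)/4.
Solving the pair: q_J = 1472/111, q_A = 38.3423.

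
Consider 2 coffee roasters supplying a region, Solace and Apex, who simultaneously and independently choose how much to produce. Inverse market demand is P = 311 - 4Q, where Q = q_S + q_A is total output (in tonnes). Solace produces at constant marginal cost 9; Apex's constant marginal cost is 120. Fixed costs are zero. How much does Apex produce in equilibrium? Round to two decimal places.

6.67

Solace's profit: π_S = (311 - 4Q)q_S - (9q_S). Setting ∂π_S/∂q_S = 0: 302 - 8q_S - 4(q_A) = 0.
Apex's first-order condition: 191 - 8q_A - 4(q_S) = 0.
Best responses: q_S = (302 - 4q_A)/8, q_A = (191 - 4q_S)/8.
Solving the pair: q_S = 413/12, q_A = 20/3.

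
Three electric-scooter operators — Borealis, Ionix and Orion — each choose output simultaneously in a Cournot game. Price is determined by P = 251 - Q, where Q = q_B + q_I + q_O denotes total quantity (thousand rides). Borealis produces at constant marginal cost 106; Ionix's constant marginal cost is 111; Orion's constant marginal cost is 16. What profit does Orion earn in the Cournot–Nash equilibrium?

11025

Borealis's profit: π_B = (251 - Q)q_B - (106q_B). Setting ∂π_B/∂q_B = 0: 145 - 2q_B - (q_I + q_O) = 0.
Ionix's profit: π_I = (251 - Q)q_I - (111q_I). Setting ∂π_I/∂q_I = 0: 140 - 2q_I - (q_B + q_O) = 0.
Orion's first-order condition: 235 - 2q_O - (q_B + q_I) = 0.
Summing all 3 equations gives 520 − 4Q = 0, hence Q = 130.
Back-substituting: q_B = (145 − 130) = 15, q_I = (140 − 130) = 10, q_O = (235 − 130) = 105.
Price P = 251 - 130 = 121.
Orion's profit: (121 - 16)·105 = 11025.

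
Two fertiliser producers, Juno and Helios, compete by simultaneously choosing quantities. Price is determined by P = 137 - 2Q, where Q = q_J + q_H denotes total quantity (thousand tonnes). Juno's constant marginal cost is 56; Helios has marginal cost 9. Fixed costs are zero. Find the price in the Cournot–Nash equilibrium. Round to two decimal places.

67.33

Juno's profit: π_J = (137 - 2Q)q_J - (56q_J). Setting ∂π_J/∂q_J = 0: 81 - 4q_J - 2(q_H) = 0.
Helios's profit: π_H = (137 - 2Q)q_H - (9q_H). Setting ∂π_H/∂q_H = 0: 128 - 4q_H - 2(q_J) = 0.
So q_J = (81 - 2q_H)/4 and q_H = (128 - 2q_J)/4.
Solving the pair: q_J = 17/3, q_H = 175/6.
Total output Q = 209/6, so price P = 137 - 2·(209/6) = 202/3.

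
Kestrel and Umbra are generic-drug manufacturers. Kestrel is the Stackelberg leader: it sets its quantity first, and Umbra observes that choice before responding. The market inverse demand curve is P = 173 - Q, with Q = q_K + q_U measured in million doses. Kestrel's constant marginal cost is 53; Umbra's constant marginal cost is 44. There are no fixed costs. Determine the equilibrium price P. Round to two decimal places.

The follower Umbra best-responds to any q_K: π_U = (173 - Q)q_U - 44q_U.
∂π_U/∂q_U = 129 - q_K - 2q_U = 0 gives the reaction function q_U = (129 - q_K)/2.
Kestrel substitutes q_U(q_K) into its own profit: π_K = q_K(173 - q_K - (129 - q_K)/2) - 53q_K = (217/2 - (1/2)q_K)q_K - 53q_K.
The leader's first-order condition 111/2 - q_K = 0 yields q_K = 111/2.
Then q_U = (129 - 111/2)/2 = 147/4.
Total output Q = 369/4, so price P = 173 - 369/4 = 323/4.

80.75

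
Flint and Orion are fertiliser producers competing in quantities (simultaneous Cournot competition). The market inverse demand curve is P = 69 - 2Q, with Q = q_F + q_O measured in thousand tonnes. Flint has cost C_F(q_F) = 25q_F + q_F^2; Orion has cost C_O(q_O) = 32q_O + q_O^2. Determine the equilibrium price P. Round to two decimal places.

Flint's profit: π_F = (69 - 2Q)q_F - (25q_F + q_F²). Setting ∂π_F/∂q_F = 0: 44 - 6q_F - 2(q_O) = 0.
Orion's first-order condition: 37 - 6q_O - 2(q_F) = 0.
So q_F = (44 - 2q_O)/6 and q_O = (37 - 2q_F)/6.
Substituting one into the other gives q_F = 95/16 and q_O = 67/16.
Total output Q = 81/8, so price P = 69 - 2·(81/8) = 195/4.

48.75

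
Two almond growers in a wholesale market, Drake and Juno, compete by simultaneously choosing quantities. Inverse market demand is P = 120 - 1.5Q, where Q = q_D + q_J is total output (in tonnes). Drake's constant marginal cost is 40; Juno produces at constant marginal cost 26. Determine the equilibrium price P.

62

Drake's profit: π_D = (120 - 1.5Q)q_D - (40q_D). Setting ∂π_D/∂q_D = 0: 80 - 3q_D - (3/2)(q_J) = 0.
Juno's first-order condition: 94 - 3q_J - (3/2)(q_D) = 0.
Best responses: q_D = (80 - (3/2)q_J)/3, q_J = (94 - (3/2)q_D)/3.
Solving the pair: q_D = 44/3, q_J = 24.
Total output Q = 116/3, so price P = 120 - (3/2)·(116/3) = 62.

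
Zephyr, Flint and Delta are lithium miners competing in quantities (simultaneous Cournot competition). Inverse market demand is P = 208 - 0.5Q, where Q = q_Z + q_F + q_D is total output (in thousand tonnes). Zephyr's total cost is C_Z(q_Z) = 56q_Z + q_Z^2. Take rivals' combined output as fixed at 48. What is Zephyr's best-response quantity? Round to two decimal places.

With rivals' combined output fixed at 48, Zephyr's profit is π_Z = (208 - (1/2)·48 - (1/2)q_Z)q_Z - (56q_Z + q_Z²) = (184 - (1/2)q_Z)q_Z - (56q_Z + q_Z²).
∂π_Z/∂q_Z = 128 - 3q_Z = 0, so q_Z = 128/3.

42.67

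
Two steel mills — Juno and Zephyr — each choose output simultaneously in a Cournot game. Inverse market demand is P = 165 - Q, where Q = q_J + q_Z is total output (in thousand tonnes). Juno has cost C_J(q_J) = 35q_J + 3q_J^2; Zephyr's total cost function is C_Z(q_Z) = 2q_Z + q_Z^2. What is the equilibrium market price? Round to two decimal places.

115.61

Juno's profit: π_J = (165 - Q)q_J - (35q_J + 3q_J²). Setting ∂π_J/∂q_J = 0: 130 - 8q_J - (q_Z) = 0.
Zephyr's first-order condition: 163 - 4q_Z - (q_J) = 0.
Best responses: q_J = (130 - q_Z)/8, q_Z = (163 - q_J)/4.
Solving the pair: q_J = 357/31, q_Z = 1174/31.
Total output Q = 1531/31, so price P = 165 - 1531/31 = 115.6129.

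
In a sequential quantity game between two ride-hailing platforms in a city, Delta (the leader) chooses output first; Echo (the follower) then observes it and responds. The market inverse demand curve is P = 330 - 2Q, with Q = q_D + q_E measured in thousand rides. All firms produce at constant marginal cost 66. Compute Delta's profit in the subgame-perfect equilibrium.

4356

Solve by backward induction. Given q_D, the follower Echo maximises π_E = (330 - 2q_D - 2q_E)q_E - 66q_E.
∂π_E/∂q_E = 264 - 2q_D - 4q_E = 0 gives the reaction function q_E = (264 - 2q_D)/4.
The leader anticipates this reaction. Substituting into P = 330 - 2Q gives P = 198 - q_D, so π_D = (198 - q_D)q_D - 66q_D.
Leader FOC: 132 - 2q_D = 0, so q_D = 66.
Then q_E = (264 - 2·66)/4 = 33.
Price P = 330 - 2·99 = 132.
Delta's profit: (132 - 66)·66 = 4356.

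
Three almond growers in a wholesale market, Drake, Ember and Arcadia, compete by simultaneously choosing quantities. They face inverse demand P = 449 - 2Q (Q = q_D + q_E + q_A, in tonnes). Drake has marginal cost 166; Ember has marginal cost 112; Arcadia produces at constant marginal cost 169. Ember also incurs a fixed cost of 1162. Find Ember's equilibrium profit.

5110

Drake's profit: π_D = (449 - 2Q)q_D - (166q_D). Setting ∂π_D/∂q_D = 0: 283 - 4q_D - 2(q_E + q_A) = 0.
Ember's profit: π_E = (449 - 2Q)q_E - (112q_E). Setting ∂π_E/∂q_E = 0: 337 - 4q_E - 2(q_D + q_A) = 0.
Arcadia's profit: π_A = (449 - 2Q)q_A - (169q_A). Setting ∂π_A/∂q_A = 0: 280 - 4q_A - 2(q_D + q_E) = 0.
Summing all 3 equations gives 900 − 8Q = 0, hence Q = 225/2.
Back-substituting: q_D = (283 − 225)/2 = 29, q_E = (337 − 225)/2 = 56, q_A = (280 − 225)/2 = 55/2.
Price P = 449 - 2·(225/2) = 224.
Ember's profit: (224 - 112)·56 - 1162 = 5110.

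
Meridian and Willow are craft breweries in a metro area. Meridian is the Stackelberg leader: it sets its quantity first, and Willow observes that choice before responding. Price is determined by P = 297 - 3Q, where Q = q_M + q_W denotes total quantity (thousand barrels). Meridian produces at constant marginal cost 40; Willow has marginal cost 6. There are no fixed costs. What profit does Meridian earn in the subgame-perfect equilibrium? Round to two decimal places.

2072.04

Solve by backward induction. Given q_M, the follower Willow maximises π_W = (297 - 3q_M - 3q_W)q_W - 6q_W.
Follower FOC: 291 - 3q_M - 6q_W = 0, so q_W(q_M) = (291 - 3q_M)/6.
The leader anticipates this reaction. Substituting into P = 297 - 3Q gives P = 303/2 - (3/2)q_M, so π_M = (303/2 - (3/2)q_M)q_M - 40q_M.
Maximising: ∂π_M/∂q_M = 223/2 - 3q_M = 0, giving q_M = 223/6.
Then q_W = (291 - 3·(223/6))/6 = 359/12.
Price P = 297 - 3·(805/12) = 383/4.
Meridian's profit: (383/4 - 40)·(223/6) = 2072.0417.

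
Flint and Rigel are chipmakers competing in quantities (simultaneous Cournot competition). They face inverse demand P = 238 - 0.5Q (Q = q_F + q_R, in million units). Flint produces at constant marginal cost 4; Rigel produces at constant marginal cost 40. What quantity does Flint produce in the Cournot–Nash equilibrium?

180

Flint's profit: π_F = (238 - 0.5Q)q_F - (4q_F). Setting ∂π_F/∂q_F = 0: 234 - q_F - (1/2)(q_R) = 0.
Rigel's first-order condition: 198 - q_R - (1/2)(q_F) = 0.
Rearranging gives the reaction functions q_F = (234 - (1/2)q_R) and q_R = (198 - (1/2)q_F).
Substituting one into the other gives q_F = 180 and q_R = 108.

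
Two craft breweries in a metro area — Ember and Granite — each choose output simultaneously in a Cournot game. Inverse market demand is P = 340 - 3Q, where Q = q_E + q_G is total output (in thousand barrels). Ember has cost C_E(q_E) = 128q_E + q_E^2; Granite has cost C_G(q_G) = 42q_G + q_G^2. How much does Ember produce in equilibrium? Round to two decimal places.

Ember's profit: π_E = (340 - 3Q)q_E - (128q_E + q_E²). Setting ∂π_E/∂q_E = 0: 212 - 8q_E - 3(q_G) = 0.
Granite's first-order condition: 298 - 8q_G - 3(q_E) = 0.
Rearranging gives the reaction functions q_E = (212 - 3q_G)/8 and q_G = (298 - 3q_E)/8.
Substituting one into the other gives q_E = 802/55 and q_G = 1748/55.

14.58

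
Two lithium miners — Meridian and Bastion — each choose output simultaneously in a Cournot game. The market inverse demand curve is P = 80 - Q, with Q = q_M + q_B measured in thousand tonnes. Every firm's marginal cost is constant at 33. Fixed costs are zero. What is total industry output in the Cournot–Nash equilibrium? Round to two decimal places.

31.33

A representative firm's profit is π_i = q_i(80 - Q) - 33q_i.
First-order condition (treating rivals' output as given): 47 - 2q_i - q_j = 0.
By symmetry each firm produces the same amount; substituting q_j = q_i yields q_i = 47/3.
Total output Q = 47/3 + 47/3 = 94/3.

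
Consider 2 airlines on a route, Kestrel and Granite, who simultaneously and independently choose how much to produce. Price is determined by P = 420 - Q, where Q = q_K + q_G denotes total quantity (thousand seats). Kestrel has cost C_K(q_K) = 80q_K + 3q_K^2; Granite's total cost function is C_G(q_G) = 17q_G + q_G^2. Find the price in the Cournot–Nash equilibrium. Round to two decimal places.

Kestrel's profit: π_K = (420 - Q)q_K - (80q_K + 3q_K²). Setting ∂π_K/∂q_K = 0: 340 - 8q_K - (q_G) = 0.
Granite's first-order condition: 403 - 4q_G - (q_K) = 0.
So q_K = (340 - q_G)/8 and q_G = (403 - q_K)/4.
Substituting one into the other gives q_K = 957/31 and q_G = 93.0323.
Total output Q = 123.9032, so price P = 420 - 123.9032 = 296.0968.

296.10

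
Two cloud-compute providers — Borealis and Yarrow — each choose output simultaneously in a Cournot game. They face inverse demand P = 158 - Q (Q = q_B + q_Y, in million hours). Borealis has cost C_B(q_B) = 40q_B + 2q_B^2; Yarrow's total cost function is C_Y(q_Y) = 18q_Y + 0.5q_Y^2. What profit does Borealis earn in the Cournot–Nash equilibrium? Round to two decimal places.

475.39

Borealis's profit: π_B = (158 - Q)q_B - (40q_B + 2q_B²). Setting ∂π_B/∂q_B = 0: 118 - 6q_B - (q_Y) = 0.
Yarrow's profit: π_Y = (158 - Q)q_Y - (18q_Y + (1/2)q_Y²). Setting ∂π_Y/∂q_Y = 0: 140 - 3q_Y - (q_B) = 0.
Best responses: q_B = (118 - q_Y)/6, q_Y = (140 - q_B)/3.
Solving the pair: q_B = 214/17, q_Y = 722/17.
Price P = 158 - 936/17 = 1750/17.
Borealis's profit: (1750/17)·(214/17) - 40·(214/17) - 2(214/17)² = 475.3910.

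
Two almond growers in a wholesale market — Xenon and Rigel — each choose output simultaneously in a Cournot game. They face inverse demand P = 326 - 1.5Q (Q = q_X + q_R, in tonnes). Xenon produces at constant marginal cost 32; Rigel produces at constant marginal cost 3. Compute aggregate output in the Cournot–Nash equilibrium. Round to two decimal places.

Xenon's profit: π_X = (326 - 1.5Q)q_X - (32q_X). Setting ∂π_X/∂q_X = 0: 294 - 3q_X - (3/2)(q_R) = 0.
Rigel's profit: π_R = (326 - 1.5Q)q_R - (3q_R). Setting ∂π_R/∂q_R = 0: 323 - 3q_R - (3/2)(q_X) = 0.
Rearranging gives the reaction functions q_X = (294 - (3/2)q_R)/3 and q_R = (323 - (3/2)q_X)/3.
Substituting one into the other gives q_X = 530/9 and q_R = 704/9.
Total output Q = 530/9 + 704/9 = 1234/9.

137.11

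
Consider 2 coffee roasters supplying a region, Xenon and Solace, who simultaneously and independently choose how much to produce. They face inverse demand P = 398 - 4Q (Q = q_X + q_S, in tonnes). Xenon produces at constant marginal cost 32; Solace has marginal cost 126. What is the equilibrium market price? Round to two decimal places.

Xenon's profit: π_X = (398 - 4Q)q_X - (32q_X). Setting ∂π_X/∂q_X = 0: 366 - 8q_X - 4(q_S) = 0.
Solace's first-order condition: 272 - 8q_S - 4(q_X) = 0.
Rearranging gives the reaction functions q_X = (366 - 4q_S)/8 and q_S = (272 - 4q_X)/8.
Solving the pair: q_X = 115/3, q_S = 89/6.
Total output Q = 319/6, so price P = 398 - 4·(319/6) = 556/3.

185.33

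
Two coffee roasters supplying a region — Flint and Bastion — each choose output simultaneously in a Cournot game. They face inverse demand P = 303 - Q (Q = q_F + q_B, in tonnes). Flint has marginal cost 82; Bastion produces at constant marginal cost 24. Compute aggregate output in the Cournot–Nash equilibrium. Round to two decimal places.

Flint's profit: π_F = (303 - Q)q_F - (82q_F). Setting ∂π_F/∂q_F = 0: 221 - 2q_F - (q_B) = 0.
Bastion's first-order condition: 279 - 2q_B - (q_F) = 0.
So q_F = (221 - q_B)/2 and q_B = (279 - q_F)/2.
Substituting one into the other gives q_F = 163/3 and q_B = 337/3.
Total output Q = 163/3 + 337/3 = 500/3.

166.67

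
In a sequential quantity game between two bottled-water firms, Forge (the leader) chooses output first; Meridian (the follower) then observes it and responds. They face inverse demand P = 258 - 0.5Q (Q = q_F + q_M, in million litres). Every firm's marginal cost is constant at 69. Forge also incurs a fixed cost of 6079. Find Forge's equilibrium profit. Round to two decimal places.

2851.25

The follower Meridian best-responds to any q_F: π_M = (258 - 0.5Q)q_M - 69q_M.
∂π_M/∂q_M = 189 - (1/2)q_F - q_M = 0 gives the reaction function q_M = (189 - (1/2)q_F).
Forge substitutes q_M(q_F) into its own profit: π_F = q_F(258 - (1/2)q_F - (189 - (1/2)q_F)/2) - 69q_F = (327/2 - (1/4)q_F)q_F - 69q_F.
Maximising: ∂π_F/∂q_F = 189/2 - (1/2)q_F = 0, giving q_F = 189.
Then q_M = (189 - (1/2)·189) = 189/2.
Price P = 258 - (1/2)·(567/2) = 465/4.
Forge's profit: (465/4 - 69)·189 - 6079 = 2851.2500.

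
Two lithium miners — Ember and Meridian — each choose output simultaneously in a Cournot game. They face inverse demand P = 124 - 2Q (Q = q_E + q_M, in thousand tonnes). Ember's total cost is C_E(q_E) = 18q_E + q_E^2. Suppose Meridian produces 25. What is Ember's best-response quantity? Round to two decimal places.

9.33

With the rival's output fixed at 25, Ember's profit is π_E = (124 - 2·25 - 2q_E)q_E - (18q_E + q_E²) = (74 - 2q_E)q_E - (18q_E + q_E²).
∂π_E/∂q_E = 56 - 6q_E = 0, so q_E = 28/3.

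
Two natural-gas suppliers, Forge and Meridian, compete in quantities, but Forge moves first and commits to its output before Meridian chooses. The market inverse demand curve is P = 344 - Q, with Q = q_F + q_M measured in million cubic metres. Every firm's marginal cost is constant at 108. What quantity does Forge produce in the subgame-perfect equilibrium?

Solve by backward induction. Given q_F, the follower Meridian maximises π_M = (344 - q_F - q_M)q_M - 108q_M.
Setting the follower's marginal profit to zero, 236 - q_F - 2q_M = 0, i.e. q_M = (236 - q_F)/2.
The leader anticipates this reaction. Substituting into P = 344 - Q gives P = 226 - (1/2)q_F, so π_F = (226 - (1/2)q_F)q_F - 108q_F.
Leader FOC: 118 - q_F = 0, so q_F = 118.
Then q_M = (236 - 118)/2 = 59.

118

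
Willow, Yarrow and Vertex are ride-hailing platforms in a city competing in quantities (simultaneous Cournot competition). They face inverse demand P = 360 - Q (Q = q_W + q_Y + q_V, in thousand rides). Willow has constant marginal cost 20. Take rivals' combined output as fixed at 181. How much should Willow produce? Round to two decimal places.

79.50

With rivals' combined output fixed at 181, Willow's profit is π_W = (360 - 181 - q_W)q_W - (20q_W) = (179 - q_W)q_W - (20q_W).
∂π_W/∂q_W = 159 - 2q_W = 0, so q_W = 159/2.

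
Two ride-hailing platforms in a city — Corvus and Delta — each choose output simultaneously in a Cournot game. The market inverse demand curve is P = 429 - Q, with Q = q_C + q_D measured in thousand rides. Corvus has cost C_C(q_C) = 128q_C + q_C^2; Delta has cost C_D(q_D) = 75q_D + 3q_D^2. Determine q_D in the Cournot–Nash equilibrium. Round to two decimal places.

35.97

Corvus's profit: π_C = (429 - Q)q_C - (128q_C + q_C²). Setting ∂π_C/∂q_C = 0: 301 - 4q_C - (q_D) = 0.
Delta's profit: π_D = (429 - Q)q_D - (75q_D + 3q_D²). Setting ∂π_D/∂q_D = 0: 354 - 8q_D - (q_C) = 0.
Rearranging gives the reaction functions q_C = (301 - q_D)/4 and q_D = (354 - q_C)/8.
Solving the pair: q_C = 66.2581, q_D = 1115/31.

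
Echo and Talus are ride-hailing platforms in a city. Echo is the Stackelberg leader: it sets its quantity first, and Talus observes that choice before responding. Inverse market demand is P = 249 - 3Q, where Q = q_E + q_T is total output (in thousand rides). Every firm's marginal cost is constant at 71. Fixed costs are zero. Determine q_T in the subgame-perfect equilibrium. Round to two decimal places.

14.83

The follower Talus best-responds to any q_E: π_T = (249 - 3Q)q_T - 71q_T.
Follower FOC: 178 - 3q_E - 6q_T = 0, so q_T(q_E) = (178 - 3q_E)/6.
The leader anticipates this reaction. Substituting into P = 249 - 3Q gives P = 160 - (3/2)q_E, so π_E = (160 - (3/2)q_E)q_E - 71q_E.
The leader's first-order condition 89 - 3q_E = 0 yields q_E = 89/3.
Then q_T = (178 - 3·(89/3))/6 = 89/6.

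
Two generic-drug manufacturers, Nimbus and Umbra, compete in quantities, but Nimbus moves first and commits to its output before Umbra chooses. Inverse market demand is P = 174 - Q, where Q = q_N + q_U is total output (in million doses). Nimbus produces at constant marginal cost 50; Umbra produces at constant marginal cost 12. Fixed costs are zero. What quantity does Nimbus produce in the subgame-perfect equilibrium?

Solve by backward induction. Given q_N, the follower Umbra maximises π_U = (174 - q_N - q_U)q_U - 12q_U.
Setting the follower's marginal profit to zero, 162 - q_N - 2q_U = 0, i.e. q_U = (162 - q_N)/2.
Nimbus substitutes q_U(q_N) into its own profit: π_N = q_N(174 - q_N - (162 - q_N)/2) - 50q_N = (93 - (1/2)q_N)q_N - 50q_N.
The leader's first-order condition 43 - q_N = 0 yields q_N = 43.
Then q_U = (162 - 43)/2 = 119/2.

43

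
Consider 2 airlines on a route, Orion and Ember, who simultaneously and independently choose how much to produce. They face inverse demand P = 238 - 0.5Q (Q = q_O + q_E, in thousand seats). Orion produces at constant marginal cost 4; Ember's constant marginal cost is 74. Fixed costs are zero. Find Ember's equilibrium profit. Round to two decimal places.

Orion's profit: π_O = (238 - 0.5Q)q_O - (4q_O). Setting ∂π_O/∂q_O = 0: 234 - q_O - (1/2)(q_E) = 0.
Ember's first-order condition: 164 - q_E - (1/2)(q_O) = 0.
So q_O = (234 - (1/2)q_E) and q_E = (164 - (1/2)q_O).
Solving the pair: q_O = 608/3, q_E = 188/3.
Price P = 238 - (1/2)·(796/3) = 316/3.
Ember's profit: (316/3 - 74)·(188/3) = 1963.5556.

1963.56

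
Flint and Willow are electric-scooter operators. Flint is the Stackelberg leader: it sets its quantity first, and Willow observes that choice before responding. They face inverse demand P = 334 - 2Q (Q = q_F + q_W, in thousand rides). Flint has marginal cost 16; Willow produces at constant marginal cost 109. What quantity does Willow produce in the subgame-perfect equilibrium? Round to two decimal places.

4.88

The follower Willow best-responds to any q_F: π_W = (334 - 2Q)q_W - 109q_W.
∂π_W/∂q_W = 225 - 2q_F - 4q_W = 0 gives the reaction function q_W = (225 - 2q_F)/4.
Flint substitutes q_W(q_F) into its own profit: π_F = q_F(334 - 2q_F - (225 - 2q_F)/2) - 16q_F = (443/2 - q_F)q_F - 16q_F.
Leader FOC: 411/2 - 2q_F = 0, so q_F = 411/4.
Then q_W = (225 - 2·(411/4))/4 = 39/8.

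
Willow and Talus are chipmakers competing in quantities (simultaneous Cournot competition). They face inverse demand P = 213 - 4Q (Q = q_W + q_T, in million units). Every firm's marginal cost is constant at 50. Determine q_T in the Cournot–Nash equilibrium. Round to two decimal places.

13.58

A representative firm's profit is π_i = q_i(213 - 4Q) - 50q_i.
First-order condition (treating rivals' output as given): 163 - 8q_i - 4q_j = 0.
With identical firms every q_j equals q_i, so q_j = q_i and 163 = 12q_i, giving q_i = 163/12.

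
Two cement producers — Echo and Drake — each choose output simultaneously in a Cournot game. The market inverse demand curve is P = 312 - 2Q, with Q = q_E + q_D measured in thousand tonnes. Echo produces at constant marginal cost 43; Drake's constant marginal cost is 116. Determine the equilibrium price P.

Echo's profit: π_E = (312 - 2Q)q_E - (43q_E). Setting ∂π_E/∂q_E = 0: 269 - 4q_E - 2(q_D) = 0.
Drake's profit: π_D = (312 - 2Q)q_D - (116q_D). Setting ∂π_D/∂q_D = 0: 196 - 4q_D - 2(q_E) = 0.
Rearranging gives the reaction functions q_E = (269 - 2q_D)/4 and q_D = (196 - 2q_E)/4.
Solving the pair: q_E = 57, q_D = 41/2.
Total output Q = 155/2, so price P = 312 - 2·(155/2) = 157.

157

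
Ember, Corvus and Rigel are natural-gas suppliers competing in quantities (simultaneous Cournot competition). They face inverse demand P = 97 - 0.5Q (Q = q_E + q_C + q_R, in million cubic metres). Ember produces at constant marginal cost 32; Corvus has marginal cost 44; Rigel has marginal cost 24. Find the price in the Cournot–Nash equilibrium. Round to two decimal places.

49.25

Ember's profit: π_E = (97 - 0.5Q)q_E - (32q_E). Setting ∂π_E/∂q_E = 0: 65 - q_E - (1/2)(q_C + q_R) = 0.
Corvus's profit: π_C = (97 - 0.5Q)q_C - (44q_C). Setting ∂π_C/∂q_C = 0: 53 - q_C - (1/2)(q_E + q_R) = 0.
Rigel's first-order condition: 73 - q_R - (1/2)(q_E + q_C) = 0.
Adding the 3 first-order conditions: 191 − 2Q = 0, so Q = 191/2.
Back-substituting: q_E = (65 − 191/4)/(1/2) = 69/2, q_C = (53 − 191/4)/(1/2) = 21/2, q_R = (73 − 191/4)/(1/2) = 101/2.
Total output Q = 191/2, so price P = 97 - (1/2)·(191/2) = 197/4.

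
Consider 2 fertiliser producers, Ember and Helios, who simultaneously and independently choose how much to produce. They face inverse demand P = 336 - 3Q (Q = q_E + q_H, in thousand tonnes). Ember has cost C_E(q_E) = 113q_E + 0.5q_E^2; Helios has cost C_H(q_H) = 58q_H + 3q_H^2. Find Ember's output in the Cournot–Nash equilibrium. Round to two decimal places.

Ember's profit: π_E = (336 - 3Q)q_E - (113q_E + (1/2)q_E²). Setting ∂π_E/∂q_E = 0: 223 - 7q_E - 3(q_H) = 0.
Helios's profit: π_H = (336 - 3Q)q_H - (58q_H + 3q_H²). Setting ∂π_H/∂q_H = 0: 278 - 12q_H - 3(q_E) = 0.
Best responses: q_E = (223 - 3q_H)/7, q_H = (278 - 3q_E)/12.
Substituting one into the other gives q_E = 614/25 and q_H = 1277/75.

24.56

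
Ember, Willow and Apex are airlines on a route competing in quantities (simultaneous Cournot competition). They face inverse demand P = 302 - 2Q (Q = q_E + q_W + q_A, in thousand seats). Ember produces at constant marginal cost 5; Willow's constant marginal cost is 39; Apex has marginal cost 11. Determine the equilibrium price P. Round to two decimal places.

Ember's profit: π_E = (302 - 2Q)q_E - (5q_E). Setting ∂π_E/∂q_E = 0: 297 - 4q_E - 2(q_W + q_A) = 0.
Willow's first-order condition: 263 - 4q_W - 2(q_E + q_A) = 0.
Apex's profit: π_A = (302 - 2Q)q_A - (11q_A). Setting ∂π_A/∂q_A = 0: 291 - 4q_A - 2(q_E + q_W) = 0.
Adding the 3 first-order conditions: 851 − 8Q = 0, so Q = 851/8.
Back-substituting: q_E = (297 − 851/4)/2 = 337/8, q_W = (263 − 851/4)/2 = 201/8, q_A = (291 − 851/4)/2 = 313/8.
Total output Q = 851/8, so price P = 302 - 2·(851/8) = 357/4.

89.25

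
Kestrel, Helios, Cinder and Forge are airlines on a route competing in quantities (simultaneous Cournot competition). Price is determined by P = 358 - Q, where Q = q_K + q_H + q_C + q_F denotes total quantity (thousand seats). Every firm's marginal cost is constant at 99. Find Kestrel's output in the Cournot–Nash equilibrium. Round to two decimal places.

51.80

Each firm earns π_i = (358 - Q)q_i - 99q_i.
First-order condition (treating rivals' output as given): 259 - 2q_i - Σ_{j≠i} q_j = 0.
With identical firms every q_j equals q_i, so Σ_{j≠i} q_j = 3q_i and 259 = 5q_i, giving q_i = 259/5.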